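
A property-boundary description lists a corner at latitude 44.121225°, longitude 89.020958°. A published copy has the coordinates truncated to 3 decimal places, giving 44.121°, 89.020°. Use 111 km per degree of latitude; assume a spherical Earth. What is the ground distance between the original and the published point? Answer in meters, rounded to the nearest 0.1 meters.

80.3 meters

The latitude changed by +0.000225° and the longitude by +0.000958°.
N–S: 0.000225° × 111000 m/° = 24.975 m.
E–W at 44.121°: 0.000958° × 111000 × cos 44.121° = 0.000958 × 111000 × 0.7179 ≈ 76.337 m.
Combined displacement = (24.975² + 76.337²)^½ ≈ 80.3187 m.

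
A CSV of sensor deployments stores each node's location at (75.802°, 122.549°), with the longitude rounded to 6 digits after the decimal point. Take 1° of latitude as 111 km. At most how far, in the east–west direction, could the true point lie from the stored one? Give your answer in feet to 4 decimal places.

0.0447 feet

Rounding to 6 decimal places leaves the longitude within ±5e-07° of the true value.
Parallels shrink by cos φ, so at 75.802° a degree of longitude is 111000 × 0.2453 ≈ 27225.4 m.
East–west error: 5e-07° × 27225.4 m/° ≈ 0.0136127 m.
Converting: 0.0136127 m × 3.2808 ft/m ≈ 0.044661 ft.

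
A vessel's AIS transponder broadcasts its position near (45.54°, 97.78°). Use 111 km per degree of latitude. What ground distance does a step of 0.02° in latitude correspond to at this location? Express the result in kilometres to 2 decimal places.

2.22 kilometres

Along a meridian 0.02° is 0.02 × 111000 = 2220 m.
That is 2220 m = 2.22 km.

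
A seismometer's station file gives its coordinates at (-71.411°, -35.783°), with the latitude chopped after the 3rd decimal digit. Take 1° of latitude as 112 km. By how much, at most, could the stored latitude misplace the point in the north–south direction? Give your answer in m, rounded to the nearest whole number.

Truncating at 3 decimal places can drop up to a full unit in the last place, so the latitude may be off by as much as 0.001°.
So the N–S error is at most 0.001 × 112000 = 112 m.

112 m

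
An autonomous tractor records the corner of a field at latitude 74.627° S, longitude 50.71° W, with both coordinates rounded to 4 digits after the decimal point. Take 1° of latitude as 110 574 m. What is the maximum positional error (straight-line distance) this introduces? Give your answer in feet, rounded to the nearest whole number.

Rounding to 4 decimal places leaves each coordinate within ±5e-05° of the true value.
N–S: 5e-05° × 110574 m/° = 5.5287 m.
Longitude error → 5e-05 × 110574 × cos 74.627° = 5e-05 × 110574 × 0.2651 ≈ 1.46567 m.
Worst case both components are at the extreme and orthogonal: √(5.5287² + 1.46567²) ≈ 5.71968 m.
In feet: 5.71968 m ÷ 0.3048 ≈ 18.765 ft.

19 feet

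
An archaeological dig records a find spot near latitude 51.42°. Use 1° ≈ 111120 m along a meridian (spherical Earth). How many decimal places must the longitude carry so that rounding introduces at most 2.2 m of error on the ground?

At 51.42° one degree of longitude covers 111120 × cos 51.42° ≈ 111120 × 0.6236 ≈ 69295.2 m.
With N decimal places the half-ulp bound is 0.5·10⁻ᴺ°, or 0.5·10⁻ᴺ × 69295.2 m on the ground.
Setting 34647.6 × 10⁻ᴺ ≤ 2.2 gives 10ᴺ ≥ 1.575e+04, i.e. N ≥ 4.20.
N = 4 would give 3.46 m (too coarse); N = 5 gives 0.346 m ≤ 2.2 m.

5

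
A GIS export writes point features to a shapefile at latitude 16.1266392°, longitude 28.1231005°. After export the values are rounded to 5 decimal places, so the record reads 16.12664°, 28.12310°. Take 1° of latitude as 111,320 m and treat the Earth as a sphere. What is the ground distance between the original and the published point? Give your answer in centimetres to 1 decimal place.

10.4 centimetres

The latitude changed by -0.0000008° and the longitude by +0.0000005°.
N–S: -0.0000008° × 111320 m/° = -0.089056 m.
E–W at 16.1266°: 0.0000005° × 111320 × cos 16.1266° = 0.0000005 × 111320 × 0.9607 ≈ 0.0534698 m.
Distance: √(0.089056² + 0.0534698²) ≈ 0.103875 m.
That is 0.103875 m = 10.387 cm.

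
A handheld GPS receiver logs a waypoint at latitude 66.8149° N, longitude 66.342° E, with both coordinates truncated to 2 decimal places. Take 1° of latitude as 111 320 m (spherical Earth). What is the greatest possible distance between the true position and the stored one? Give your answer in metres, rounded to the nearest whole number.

Truncating at 2 decimal places can drop up to a full unit in the last place, so each coordinate may be off by as much as 0.01°.
Latitude error → 0.01 × 111320 = 1113.2 m along the meridian.
Longitude error → 0.01 × 111320 × cos 66.8149° = 0.01 × 111320 × 0.3937 ≈ 438.27 m.
The two errors are perpendicular, so the maximum displacement is √(1113.2² + 438.27²) ≈ 1196.37 m.

1196 metres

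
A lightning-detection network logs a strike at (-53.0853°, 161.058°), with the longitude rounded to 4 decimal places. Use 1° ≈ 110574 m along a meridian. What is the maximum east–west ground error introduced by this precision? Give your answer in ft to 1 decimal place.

Rounding to 4 decimal places leaves the longitude within ±5e-05° of the true value.
One degree of longitude at 53.0853° is 110574 × cos 53.0853° ≈ 110574 × 0.6006 = 66413.6 m.
East–west error: 5e-05° × 66413.6 m/° ≈ 3.32068 m.
In feet: 3.32068 m ÷ 0.3048 ≈ 10.895 ft.

10.9 ft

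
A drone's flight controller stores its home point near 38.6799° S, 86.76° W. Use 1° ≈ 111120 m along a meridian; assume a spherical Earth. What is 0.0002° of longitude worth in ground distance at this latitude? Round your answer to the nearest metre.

17 metres

0.0002° of longitude at 38.6799° is 0.0002 × 111120 × cos 38.6799° ≈ 0.0002 × 86745.8 = 17.3492 m.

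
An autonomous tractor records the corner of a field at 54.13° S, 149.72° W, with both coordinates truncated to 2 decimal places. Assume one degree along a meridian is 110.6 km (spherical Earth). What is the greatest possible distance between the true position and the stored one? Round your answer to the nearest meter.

1282 meters

Truncating at 2 decimal places can drop up to a full unit in the last place, so each coordinate may be off by as much as 0.01°.
North–south component: 0.01° × 110600 = 1106 m.
E–W at 54.13°: 0.01° × 110600 × cos 54.13° = 0.01 × 110600 × 0.5859 ≈ 648.059 m.
Combining orthogonally: (1106² + 648.059²)^½ ≈ 1281.88 m.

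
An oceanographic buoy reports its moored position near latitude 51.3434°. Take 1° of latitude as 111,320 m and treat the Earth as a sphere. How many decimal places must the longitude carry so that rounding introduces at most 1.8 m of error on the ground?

At 51.3434° one degree of longitude covers 111320 × cos 51.3434° ≈ 111320 × 0.6247 ≈ 69536.2 m.
N decimal places → at most half a unit in the last place, 0.5 × 10⁻ᴺ° = 69536.2/2 × 10⁻ᴺ m.
Need 0.5 × 69536.2 × 10⁻ᴺ ≤ 1.8 → 10⁻ᴺ ≤ 5.177e-05, so N ≥ 4.29.
So 5 decimal places suffice (0.348 m); 4 would allow up to 3.48 m.

5 decimal places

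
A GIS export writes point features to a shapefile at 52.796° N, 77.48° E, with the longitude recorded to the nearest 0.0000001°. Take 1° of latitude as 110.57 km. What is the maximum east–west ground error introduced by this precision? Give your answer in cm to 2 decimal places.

0.33 cm

Rounding to 7 decimal places leaves the longitude within ±5e-08° of the true value.
One degree of longitude at 52.796° is 110570 × cos 52.796° ≈ 110570 × 0.6047 = 66856.7 m.
Maximum E–W displacement: 5e-08 × 66856.7 = 0.00334283 m.
That is 0.00334283 m = 0.33428 cm.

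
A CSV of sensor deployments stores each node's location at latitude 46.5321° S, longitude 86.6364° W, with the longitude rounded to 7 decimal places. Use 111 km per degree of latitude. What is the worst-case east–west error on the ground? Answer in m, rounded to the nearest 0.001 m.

0.004 m

Rounding to 7 decimal places leaves the longitude within ±5e-08° of the true value.
One degree of longitude at 46.5321° is 111000 × cos 46.5321° ≈ 111000 × 0.6879 = 76362.2 m.
East–west error: 5e-08° × 76362.2 m/° ≈ 0.00381811 m.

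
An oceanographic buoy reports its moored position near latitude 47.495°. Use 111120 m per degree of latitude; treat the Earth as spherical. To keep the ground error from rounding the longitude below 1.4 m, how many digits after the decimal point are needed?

At 47.495° one degree of longitude covers 111120 × cos 47.495° ≈ 111120 × 0.6757 ≈ 75078.7 m.
Rounding to N decimal places gives at most 0.5 × 10⁻ᴺ degrees of error, i.e. 0.5 × 10⁻ᴺ × 75078.7 m.
Setting 37539.4 × 10⁻ᴺ ≤ 1.4 gives 10ᴺ ≥ 2.681e+04, i.e. N ≥ 4.43.
N = 4 would give 3.75 m (too coarse); N = 5 gives 0.375 m ≤ 1.4 m.

5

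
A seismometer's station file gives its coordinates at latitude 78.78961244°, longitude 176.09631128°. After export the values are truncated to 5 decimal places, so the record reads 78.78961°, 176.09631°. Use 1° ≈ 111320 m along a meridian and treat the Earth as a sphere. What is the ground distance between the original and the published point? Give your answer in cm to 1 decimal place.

27.3 cm

Δlat = 78.78961244 − 78.78961 = +0.00000244°; Δlon = 176.09631128 − 176.09631 = +0.00000128°.
North–south shift: 0.00000244 × 111320 = 0.271621 m.
E–W at 78.7896°: 0.00000128° × 111320 × cos 78.7896° = 0.00000128 × 111320 × 0.1944 ≈ 0.0277017 m.
Combined displacement = (0.271621² + 0.0277017²)^½ ≈ 0.27303 m.
That is 0.27303 m = 27.303 cm.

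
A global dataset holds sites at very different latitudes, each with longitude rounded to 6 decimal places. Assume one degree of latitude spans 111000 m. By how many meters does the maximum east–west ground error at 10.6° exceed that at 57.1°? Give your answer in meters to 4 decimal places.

0.0244 meters

Rounding to 6 decimal places leaves the longitude within ±5e-07° of the true value.
Error at 10.6° = 5e-07° × 111000 × cos 10.6° ≈ 0.0555 × 0.9829 = 0.054553 m.
At 57.1°: 5e-07° × 111000 × cos 57.1° = 5e-07 × 111000 × 0.5432 ≈ 0.030146 m.
So the lower-latitude error exceeds the higher by 0.054553 − 0.030146 = 0.024407 m.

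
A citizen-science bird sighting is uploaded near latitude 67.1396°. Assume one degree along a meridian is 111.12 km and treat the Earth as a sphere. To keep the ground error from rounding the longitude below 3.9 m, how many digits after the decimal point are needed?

At 67.1396° one degree of longitude covers 111120 × cos 67.1396° ≈ 111120 × 0.3885 ≈ 43168.7 m.
N decimal places → at most half a unit in the last place, 0.5 × 10⁻ᴺ° = 43168.7/2 × 10⁻ᴺ m.
Setting 21584.3 × 10⁻ᴺ ≤ 3.9 gives 10ᴺ ≥ 5534, i.e. N ≥ 3.74.
At 3 places the error can reach 21.6 m, but 4 places keeps it to 2.16 m.

4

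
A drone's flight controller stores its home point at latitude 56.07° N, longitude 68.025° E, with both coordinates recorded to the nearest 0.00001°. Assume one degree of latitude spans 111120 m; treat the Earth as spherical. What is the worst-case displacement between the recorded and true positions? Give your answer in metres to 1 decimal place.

0.6 metres

Rounding to 5 decimal places leaves each coordinate within ±5e-06° of the true value.
Latitude error → 5e-06 × 111120 = 0.5556 m along the meridian.
East–west component at 56.07°: 5e-06° × 111120 × cos 56.07° ≈ 5e-06 × 62024.9 ≈ 0.310125 m.
The two errors are perpendicular, so the maximum displacement is √(0.5556² + 0.310125²) ≈ 0.636293 m.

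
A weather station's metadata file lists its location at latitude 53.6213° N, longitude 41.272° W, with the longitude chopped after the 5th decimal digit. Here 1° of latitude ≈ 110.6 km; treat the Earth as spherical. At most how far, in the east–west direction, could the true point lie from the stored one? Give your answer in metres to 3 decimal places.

Truncating at 5 decimal places can drop up to a full unit in the last place, so the longitude may be off by as much as 1e-05°.
Parallels shrink by cos φ, so at 53.6213° a degree of longitude is 110600 × 0.5931 ≈ 65599 m.
East–west error: 1e-05° × 65599 m/° ≈ 0.65599 m.

0.656 metres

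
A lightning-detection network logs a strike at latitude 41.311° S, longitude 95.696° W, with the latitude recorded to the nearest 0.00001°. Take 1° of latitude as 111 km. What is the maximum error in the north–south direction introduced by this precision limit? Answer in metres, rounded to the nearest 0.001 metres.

Rounding to 5 decimal places leaves the latitude within ±5e-06° of the true value.
North–south distance: 5e-06° × 111000 m/° = 0.555 m.

0.555 metres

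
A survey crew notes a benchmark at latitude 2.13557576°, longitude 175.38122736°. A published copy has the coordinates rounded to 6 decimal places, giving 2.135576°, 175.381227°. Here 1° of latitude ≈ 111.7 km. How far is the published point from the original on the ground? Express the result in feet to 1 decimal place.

Δlat = 2.13557576 − 2.135576 = -0.00000024°; Δlon = 175.38122736 − 175.381227 = +0.00000036°.
North–south shift: -0.00000024 × 111700 = -0.026808 m.
East–west at this latitude: 0.00000036° × 111700 × cos 2.13558° ≈ 0.00000036 × 111622 = 0.0401841 m.
Combined displacement = (0.026808² + 0.0401841²)^½ ≈ 0.0483056 m.
Converting: 0.0483056 m × 3.2808 ft/m ≈ 0.15848 ft.

0.2 feet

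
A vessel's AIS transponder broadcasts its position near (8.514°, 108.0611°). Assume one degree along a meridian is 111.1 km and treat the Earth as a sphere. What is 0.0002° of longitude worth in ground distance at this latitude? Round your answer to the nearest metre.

22 metres

At 8.514° a degree of longitude is 111100 × cos 8.514° ≈ 109876 m, so 0.0002° corresponds to 21.9751 m.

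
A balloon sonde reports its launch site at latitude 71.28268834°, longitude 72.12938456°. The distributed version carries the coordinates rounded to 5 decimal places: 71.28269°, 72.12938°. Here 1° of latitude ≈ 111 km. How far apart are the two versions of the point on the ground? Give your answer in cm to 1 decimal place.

24.6 cm

Δlat = 71.28268834 − 71.28269 = -0.00000166°; Δlon = 72.12938456 − 72.12938 = +0.00000456°.
N–S: -0.00000166° × 111000 m/° = -0.18426 m.
E–W at 71.2827°: 0.00000456° × 111000 × cos 71.2827° = 0.00000456 × 111000 × 0.3209 ≈ 0.162426 m.
Distance: √(0.18426² + 0.162426²) ≈ 0.24563 m.
That is 0.24563 m = 24.563 cm.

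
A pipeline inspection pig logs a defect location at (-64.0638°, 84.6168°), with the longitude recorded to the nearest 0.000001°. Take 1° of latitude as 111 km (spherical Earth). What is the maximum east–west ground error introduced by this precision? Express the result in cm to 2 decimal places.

Rounding to 6 decimal places leaves the longitude within ±5e-07° of the true value.
One degree of longitude at 64.0638° is 111000 × cos 64.0638° ≈ 111000 × 0.4374 = 48548.1 m.
So at most 5e-07° × 48548.1 ≈ 0.024274 m east–west.
That is 0.024274 m = 2.4274 cm.

2.43 cm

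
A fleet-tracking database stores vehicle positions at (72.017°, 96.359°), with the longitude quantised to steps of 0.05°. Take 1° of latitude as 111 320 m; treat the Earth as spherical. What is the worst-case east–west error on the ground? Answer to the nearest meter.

859 meters

With a 0.05° grid the true value lies within half a step, ±0.05°/2 = ±0.025°, of the stored one.
At latitude 72.017° a degree of longitude spans 111320 m × cos 72.017° = 111320 × 0.3087 ≈ 34368.4 m.
East–west error: 0.025° × 34368.4 m/° ≈ 859.209 m.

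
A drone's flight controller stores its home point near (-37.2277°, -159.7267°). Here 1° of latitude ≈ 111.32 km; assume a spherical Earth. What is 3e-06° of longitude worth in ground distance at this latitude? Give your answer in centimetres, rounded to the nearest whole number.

27 centimetres

At 37.2277° a degree of longitude is 111320 × cos 37.2277° ≈ 88637.2 m, so 3e-06° corresponds to 0.265911 m.
That is 0.265911 m = 26.591 cm.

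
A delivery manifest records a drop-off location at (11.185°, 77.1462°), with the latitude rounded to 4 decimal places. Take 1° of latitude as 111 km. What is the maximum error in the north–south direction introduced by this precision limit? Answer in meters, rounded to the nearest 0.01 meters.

Rounding to 4 decimal places leaves the latitude within ±5e-05° of the true value.
So the N–S error is at most 5e-05 × 111000 = 5.55 m.

5.55 meters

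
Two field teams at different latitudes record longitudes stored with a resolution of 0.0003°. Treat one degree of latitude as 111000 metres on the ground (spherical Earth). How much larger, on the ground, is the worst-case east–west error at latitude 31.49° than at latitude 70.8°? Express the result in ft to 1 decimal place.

28.6 ft

With a 0.0003° grid the true value lies within half a step, ±0.0003°/2 = ±0.00015°, of the stored one.
Error at 31.49° = 0.00015° × 111000 × cos 31.49° ≈ 16.65 × 0.8527 = 14.198 m.
Error at 70.8° = 0.00015° × 111000 × cos 70.8° ≈ 16.65 × 0.3289 = 5.4756 m.
Difference: 14.198 − 5.4756 = 8.7223 m.
Converting: 8.72235 m × 3.2808 ft/m ≈ 28.617 ft.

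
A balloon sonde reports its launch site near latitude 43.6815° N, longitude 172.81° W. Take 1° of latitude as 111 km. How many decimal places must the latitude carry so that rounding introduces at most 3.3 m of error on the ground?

One degree of latitude covers 111000 m.
With N decimal places the half-ulp bound is 0.5·10⁻ᴺ°, or 0.5·10⁻ᴺ × 111000 m on the ground.
Setting 55500 × 10⁻ᴺ ≤ 3.3 gives 10ᴺ ≥ 1.682e+04, i.e. N ≥ 4.23.
N = 4 would give 5.55 m (too coarse); N = 5 gives 0.555 m ≤ 3.3 m.

5 decimal places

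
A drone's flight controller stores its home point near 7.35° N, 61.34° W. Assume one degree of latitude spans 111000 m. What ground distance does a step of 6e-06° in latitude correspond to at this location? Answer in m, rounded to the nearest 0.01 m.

0.67 m

Along a meridian 6e-06° is 6e-06 × 111000 = 0.666 m.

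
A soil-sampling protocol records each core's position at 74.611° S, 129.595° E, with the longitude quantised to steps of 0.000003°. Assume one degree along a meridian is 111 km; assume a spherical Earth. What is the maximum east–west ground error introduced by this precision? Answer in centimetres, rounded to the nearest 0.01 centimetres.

With a 0.000003° grid the true value lies within half a step, ±0.000003°/2 = ±1.5e-06°, of the stored one.
At latitude 74.611° a degree of longitude spans 111000 m × cos 74.611° = 111000 × 0.2654 ≈ 29456.2 m.
Maximum E–W displacement: 1.5e-06 × 29456.2 = 0.0441843 m.
That is 0.0441843 m = 4.4184 cm.

4.42 centimetres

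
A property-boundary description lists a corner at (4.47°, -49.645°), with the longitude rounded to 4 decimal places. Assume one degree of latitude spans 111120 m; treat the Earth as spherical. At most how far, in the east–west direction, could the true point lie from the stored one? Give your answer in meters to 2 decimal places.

5.54 meters

Rounding to 4 decimal places leaves the longitude within ±5e-05° of the true value.
At latitude 4.47° a degree of longitude spans 111120 m × cos 4.47° = 111120 × 0.9970 ≈ 110782 m.
Maximum E–W displacement: 5e-05 × 110782 = 5.5391 m.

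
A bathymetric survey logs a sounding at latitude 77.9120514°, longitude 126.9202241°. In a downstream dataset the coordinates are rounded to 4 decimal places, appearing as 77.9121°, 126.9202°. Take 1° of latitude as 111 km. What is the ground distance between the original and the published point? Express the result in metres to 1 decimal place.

5.4 metres

Δlat = 77.9120514 − 77.9121 = -0.0000486°; Δlon = 126.9202241 − 126.9202 = +0.0000241°.
North–south shift: -0.0000486 × 111000 = -5.3946 m.
E–W at 77.9121°: 0.0000241° × 111000 × cos 77.9121° = 0.0000241 × 111000 × 0.2094 ≈ 0.560198 m.
Distance: √(5.3946² + 0.560198²) ≈ 5.42361 m.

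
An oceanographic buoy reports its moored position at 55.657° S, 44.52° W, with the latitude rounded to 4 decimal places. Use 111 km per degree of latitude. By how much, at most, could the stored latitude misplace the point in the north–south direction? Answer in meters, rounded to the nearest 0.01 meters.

5.55 meters

Rounding to 4 decimal places leaves the latitude within ±5e-05° of the true value.
So the N–S error is at most 5e-05 × 111000 = 5.55 m.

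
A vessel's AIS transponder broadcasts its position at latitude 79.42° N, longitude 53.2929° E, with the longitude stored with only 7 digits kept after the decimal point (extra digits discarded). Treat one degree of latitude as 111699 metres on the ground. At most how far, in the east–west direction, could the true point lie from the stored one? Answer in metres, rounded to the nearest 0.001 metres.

0.002 metres

Truncating at 7 decimal places can drop up to a full unit in the last place, so the longitude may be off by as much as 1e-07°.
One degree of longitude at 79.42° is 111699 × cos 79.42° ≈ 111699 × 0.1836 = 20508.9 m.
So at most 1e-07° × 20508.9 ≈ 0.00205089 m east–west.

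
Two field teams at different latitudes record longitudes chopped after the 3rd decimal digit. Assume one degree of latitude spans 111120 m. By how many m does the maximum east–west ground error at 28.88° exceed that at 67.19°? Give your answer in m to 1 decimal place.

54.2 m

Truncating at 3 decimal places can drop up to a full unit in the last place, so the longitude may be off by as much as 0.001°.
Error at 28.88° = 0.001° × 111120 × cos 28.88° ≈ 111.12 × 0.8756 = 97.3 m.
Error at 67.19° = 0.001° × 111120 × cos 67.19° ≈ 111.12 × 0.3877 = 43.079 m.
So the lower-latitude error exceeds the higher by 97.3 − 43.079 = 54.222 m.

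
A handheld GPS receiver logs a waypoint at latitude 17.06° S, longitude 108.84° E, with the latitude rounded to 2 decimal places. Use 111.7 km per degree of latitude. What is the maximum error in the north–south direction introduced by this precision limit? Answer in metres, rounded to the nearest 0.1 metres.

Rounding to 2 decimal places leaves the latitude within ±0.005° of the true value.
Along the meridian that is 0.005° × 111700 m/° = 558.5 m.

558.5 metres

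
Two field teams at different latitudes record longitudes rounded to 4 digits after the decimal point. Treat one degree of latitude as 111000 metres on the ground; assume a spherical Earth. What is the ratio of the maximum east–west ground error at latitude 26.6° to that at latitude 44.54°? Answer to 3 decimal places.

1.254

Rounding to 4 decimal places leaves the longitude within ±5e-05° of the true value.
Error at 26.6° = 5e-05° × 111000 × cos 26.6° ≈ 5.55 × 0.8942 = 4.9626 m.
Error at 44.54° = 5e-05° × 111000 × cos 44.54° ≈ 5.55 × 0.7128 = 3.9558 m.
The ratio reduces to cos 26.6° / cos 44.54° = 0.8942/0.7128 ≈ 1.2545.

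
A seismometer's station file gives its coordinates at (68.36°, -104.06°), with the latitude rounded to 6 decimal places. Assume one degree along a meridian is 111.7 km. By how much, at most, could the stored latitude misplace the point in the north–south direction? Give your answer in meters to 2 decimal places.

Rounding to 6 decimal places leaves the latitude within ±5e-07° of the true value.
North–south distance: 5e-07° × 111700 m/° = 0.05585 m.

0.06 meters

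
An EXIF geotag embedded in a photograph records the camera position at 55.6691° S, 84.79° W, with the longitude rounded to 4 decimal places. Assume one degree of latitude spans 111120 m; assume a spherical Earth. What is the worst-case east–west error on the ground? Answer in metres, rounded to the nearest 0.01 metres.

3.13 metres

Rounding to 4 decimal places leaves the longitude within ±5e-05° of the true value.
At latitude 55.6691° a degree of longitude spans 111120 m × cos 55.6691° = 111120 × 0.5640 ≈ 62668.5 m.
So at most 5e-05° × 62668.5 ≈ 3.13343 m east–west.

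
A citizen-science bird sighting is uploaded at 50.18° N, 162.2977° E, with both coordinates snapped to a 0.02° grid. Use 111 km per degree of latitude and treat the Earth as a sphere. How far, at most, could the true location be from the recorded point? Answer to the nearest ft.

4324 ft

With a 0.02° grid the true value lies within half a step, ±0.02°/2 = ±0.01°, of the stored one.
Latitude error → 0.01 × 111000 = 1110 m along the meridian.
East–west component at 50.18°: 0.01° × 111000 × cos 50.18° ≈ 0.01 × 71081.9 ≈ 710.819 m.
Combining orthogonally: (1110² + 710.819²)^½ ≈ 1318.09 m.
Converting: 1318.09 m × 3.2808 ft/m ≈ 4324.4 ft.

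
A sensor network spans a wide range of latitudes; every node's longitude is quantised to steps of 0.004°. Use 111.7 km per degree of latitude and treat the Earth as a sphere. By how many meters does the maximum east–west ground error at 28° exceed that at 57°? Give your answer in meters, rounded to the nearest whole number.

76 meters

With a 0.004° grid the true value lies within half a step, ±0.004°/2 = ±0.002°, of the stored one.
Error at 28° = 0.002° × 111700 × cos 28° ≈ 223.4 × 0.8829 = 197.25 m.
Error at 57° = 0.002° × 111700 × cos 57° ≈ 223.4 × 0.5446 = 121.67 m.
Difference: 197.25 − 121.67 = 75.578 m.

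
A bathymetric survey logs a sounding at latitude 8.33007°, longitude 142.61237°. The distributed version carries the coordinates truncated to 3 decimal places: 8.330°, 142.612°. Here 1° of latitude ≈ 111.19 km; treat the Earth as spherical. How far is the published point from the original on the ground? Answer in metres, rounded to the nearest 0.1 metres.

Δlat = 8.33007 − 8.330 = +0.00007°; Δlon = 142.61237 − 142.612 = +0.00037°.
N–S: 0.00007° × 111190 m/° = 7.7833 m.
E–W at 8.33°: 0.00037° × 111190 × cos 8.33° = 0.00037 × 111190 × 0.9895 ≈ 40.7063 m.
Combined displacement = (7.7833² + 40.7063²)^½ ≈ 41.4437 m.

41.4 metres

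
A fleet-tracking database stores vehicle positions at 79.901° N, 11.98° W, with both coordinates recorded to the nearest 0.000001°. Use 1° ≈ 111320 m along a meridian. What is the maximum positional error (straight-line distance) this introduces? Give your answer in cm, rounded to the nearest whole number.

6 cm

Rounding to 6 decimal places leaves each coordinate within ±5e-07° of the true value.
North–south component: 5e-07° × 111320 = 0.05566 m.
Longitude error → 5e-07 × 111320 × cos 79.901° = 5e-07 × 111320 × 0.1753 ≈ 0.00975996 m.
Worst case both components are at the extreme and orthogonal: √(0.05566² + 0.00975996²) ≈ 0.0565092 m.
That is 0.0565092 m = 5.6509 cm.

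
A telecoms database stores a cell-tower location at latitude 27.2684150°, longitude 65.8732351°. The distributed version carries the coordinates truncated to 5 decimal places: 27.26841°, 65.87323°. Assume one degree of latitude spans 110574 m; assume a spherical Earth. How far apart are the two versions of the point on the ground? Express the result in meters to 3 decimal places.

Δlat = 27.2684150 − 27.26841 = +0.0000050°; Δlon = 65.8732351 − 65.87323 = +0.0000051°.
N–S: 0.0000050° × 110574 m/° = 0.55287 m.
East–west at this latitude: 0.0000051° × 110574 × cos 27.2684° ≈ 0.0000051 × 98285.9 = 0.501258 m.
Hypotenuse of the two orthogonal shifts: √(0.55287² + 0.501258²) = 0.746274 m.

0.746 meters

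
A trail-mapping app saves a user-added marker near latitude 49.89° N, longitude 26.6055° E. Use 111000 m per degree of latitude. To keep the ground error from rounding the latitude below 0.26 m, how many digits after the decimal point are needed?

One degree of latitude covers 111000 m.
Rounding to N decimal places gives at most 0.5 × 10⁻ᴺ degrees of error, i.e. 0.5 × 10⁻ᴺ × 111000 m.
Setting 55500 × 10⁻ᴺ ≤ 0.26 gives 10ᴺ ≥ 2.135e+05, i.e. N ≥ 5.33.
So 6 decimal places suffice (0.0555 m); 5 would allow up to 0.555 m.

6 decimal places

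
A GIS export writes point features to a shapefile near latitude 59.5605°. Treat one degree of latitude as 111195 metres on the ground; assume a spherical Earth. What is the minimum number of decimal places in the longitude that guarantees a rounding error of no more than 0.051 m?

At 59.5605° one degree of longitude covers 111195 × cos 59.5605° ≈ 111195 × 0.5066 ≈ 56334.5 m.
Rounding to N decimal places gives at most 0.5 × 10⁻ᴺ degrees of error, i.e. 0.5 × 10⁻ᴺ × 56334.5 m.
Need 0.5 × 56334.5 × 10⁻ᴺ ≤ 0.051 → 10⁻ᴺ ≤ 1.811e-06, so N ≥ 5.74.
At 5 places the error can reach 0.282 m, but 6 places keeps it to 0.0282 m.

6 decimal places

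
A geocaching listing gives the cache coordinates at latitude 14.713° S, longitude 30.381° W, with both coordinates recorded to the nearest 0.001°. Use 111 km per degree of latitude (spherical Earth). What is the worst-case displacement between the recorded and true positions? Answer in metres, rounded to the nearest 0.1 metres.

77.2 metres

Rounding to 3 decimal places leaves each coordinate within ±0.0005° of the true value.
North–south component: 0.0005° × 111000 = 55.5 m.
E–W at 14.713°: 0.0005° × 111000 × cos 14.713° = 0.0005 × 111000 × 0.9672 ≈ 53.6802 m.
Worst case both components are at the extreme and orthogonal: √(55.5² + 53.6802²) ≈ 77.2128 m.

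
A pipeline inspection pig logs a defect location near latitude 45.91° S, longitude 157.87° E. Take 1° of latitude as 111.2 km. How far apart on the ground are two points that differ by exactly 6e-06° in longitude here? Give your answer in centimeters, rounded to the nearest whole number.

46 centimeters

One degree of longitude here spans 111200 × cos 45.91° = 111200 × 0.6958 ≈ 77371.6 m; 6e-06° of that is 0.464229 m.
That is 0.464229 m = 46.423 cm.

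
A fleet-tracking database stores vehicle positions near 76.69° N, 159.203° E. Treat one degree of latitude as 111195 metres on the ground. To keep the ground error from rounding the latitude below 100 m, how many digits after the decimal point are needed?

3 decimal places

One degree of latitude covers 111195 m.
N decimal places → at most half a unit in the last place, 0.5 × 10⁻ᴺ° = 111195/2 × 10⁻ᴺ m.
Need 0.5 × 111195 × 10⁻ᴺ ≤ 100 → 10⁻ᴺ ≤ 1.799e-03, so N ≥ 2.75.
N = 2 would give 556 m (too coarse); N = 3 gives 55.6 m ≤ 100 m.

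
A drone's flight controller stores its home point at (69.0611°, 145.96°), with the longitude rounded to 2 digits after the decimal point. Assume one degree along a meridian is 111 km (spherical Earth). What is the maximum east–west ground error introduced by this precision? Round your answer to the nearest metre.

Rounding to 2 decimal places leaves the longitude within ±0.005° of the true value.
One degree of longitude at 69.0611° is 111000 × cos 69.0611° ≈ 111000 × 0.3574 = 39668.3 m.
East–west error: 0.005° × 39668.3 m/° ≈ 198.342 m.

198 metres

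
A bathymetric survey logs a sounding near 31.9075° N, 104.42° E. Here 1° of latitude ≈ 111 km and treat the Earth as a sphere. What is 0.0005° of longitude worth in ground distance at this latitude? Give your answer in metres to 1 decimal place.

47.1 metres

At 31.9075° a degree of longitude is 111000 × cos 31.9075° ≈ 94228.2 m, so 0.0005° corresponds to 47.1141 m.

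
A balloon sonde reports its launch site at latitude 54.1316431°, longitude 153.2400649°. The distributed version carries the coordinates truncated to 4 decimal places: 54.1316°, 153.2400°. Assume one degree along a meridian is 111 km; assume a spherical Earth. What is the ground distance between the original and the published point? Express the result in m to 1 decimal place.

6.4 m

The latitude changed by +0.0000431° and the longitude by +0.0000649°.
North–south shift: 0.0000431 × 111000 = 4.7841 m.
East–west at this latitude: 0.0000649° × 111000 × cos 54.1316° ≈ 0.0000649 × 65037.7 = 4.22095 m.
Combined displacement = (4.7841² + 4.22095²)^½ ≈ 6.37997 m.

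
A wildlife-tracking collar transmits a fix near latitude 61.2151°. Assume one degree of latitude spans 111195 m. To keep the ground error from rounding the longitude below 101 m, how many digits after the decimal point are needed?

At 61.2151° one degree of longitude covers 111195 × cos 61.2151° ≈ 111195 × 0.4815 ≈ 53542.9 m.
Rounding to N decimal places gives at most 0.5 × 10⁻ᴺ degrees of error, i.e. 0.5 × 10⁻ᴺ × 53542.9 m.
Need 0.5 × 53542.9 × 10⁻ᴺ ≤ 101 → 10⁻ᴺ ≤ 3.773e-03, so N ≥ 2.42.
N = 2 would give 268 m (too coarse); N = 3 gives 26.8 m ≤ 101 m.

3 decimal places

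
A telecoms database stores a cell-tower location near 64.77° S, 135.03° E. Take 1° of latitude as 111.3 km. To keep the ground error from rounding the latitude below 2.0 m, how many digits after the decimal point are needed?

One degree of latitude covers 111300 m.
With N decimal places the half-ulp bound is 0.5·10⁻ᴺ°, or 0.5·10⁻ᴺ × 111300 m on the ground.
Setting 55650 × 10⁻ᴺ ≤ 2.0 gives 10ᴺ ≥ 2.782e+04, i.e. N ≥ 4.44.
So 5 decimal places suffice (0.556 m); 4 would allow up to 5.57 m.

5 decimal places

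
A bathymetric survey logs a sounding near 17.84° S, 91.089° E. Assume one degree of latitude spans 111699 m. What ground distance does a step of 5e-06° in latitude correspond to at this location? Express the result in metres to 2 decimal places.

0.56 metres

5e-06° × 111699 m/° = 0.558495 m.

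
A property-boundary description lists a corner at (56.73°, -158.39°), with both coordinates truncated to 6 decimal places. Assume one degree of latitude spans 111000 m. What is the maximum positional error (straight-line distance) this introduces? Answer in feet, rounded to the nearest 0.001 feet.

0.415 feet

Truncating at 6 decimal places can drop up to a full unit in the last place, so each coordinate may be off by as much as 1e-06°.
North–south component: 1e-06° × 111000 = 0.111 m.
Longitude error → 1e-06 × 111000 × cos 56.73° = 1e-06 × 111000 × 0.5486 ≈ 0.0608929 m.
Combining orthogonally: (0.111² + 0.0608929²)^½ ≈ 0.126605 m.
Converting: 0.126605 m × 3.2808 ft/m ≈ 0.41537 ft.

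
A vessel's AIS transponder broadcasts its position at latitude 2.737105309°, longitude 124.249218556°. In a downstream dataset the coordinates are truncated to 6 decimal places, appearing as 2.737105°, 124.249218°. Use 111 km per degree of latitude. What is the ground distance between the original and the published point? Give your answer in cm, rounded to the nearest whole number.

The latitude changed by +0.000000309° and the longitude by +0.000000556°.
N–S: 0.000000309° × 111000 m/° = 0.034299 m.
East–west at this latitude: 0.000000556° × 111000 × cos 2.73711° ≈ 0.000000556 × 110873 = 0.0616456 m.
Distance: √(0.034299² + 0.0616456²) ≈ 0.070545 m.
That is 0.070545 m = 7.0545 cm.

7 cm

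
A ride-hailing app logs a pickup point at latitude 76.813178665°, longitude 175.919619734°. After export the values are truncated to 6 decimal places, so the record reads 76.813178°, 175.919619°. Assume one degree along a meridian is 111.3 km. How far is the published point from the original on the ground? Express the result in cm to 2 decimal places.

The latitude changed by +0.000000665° and the longitude by +0.000000734°.
N–S: 0.000000665° × 111300 m/° = 0.0740145 m.
East–west at this latitude: 0.000000734° × 111300 × cos 76.8132° ≈ 0.000000734 × 25390.5 = 0.0186366 m.
Combined displacement = (0.0740145² + 0.0186366²)^½ ≈ 0.0763248 m.
That is 0.0763248 m = 7.6325 cm.

7.63 cm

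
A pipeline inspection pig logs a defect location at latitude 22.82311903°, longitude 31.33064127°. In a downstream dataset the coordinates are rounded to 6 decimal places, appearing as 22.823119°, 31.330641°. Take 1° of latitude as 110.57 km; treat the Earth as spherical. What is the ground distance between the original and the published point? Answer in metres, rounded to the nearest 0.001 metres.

Δlat = 22.82311903 − 22.823119 = +0.00000003°; Δlon = 31.33064127 − 31.330641 = +0.00000027°.
North–south shift: 0.00000003 × 110570 = 0.0033171 m.
East–west at this latitude: 0.00000027° × 110570 × cos 22.8231° ≈ 0.00000027 × 101913 = 0.0275165 m.
Distance: √(0.0033171² + 0.0275165²) ≈ 0.0277158 m.

0.028 metres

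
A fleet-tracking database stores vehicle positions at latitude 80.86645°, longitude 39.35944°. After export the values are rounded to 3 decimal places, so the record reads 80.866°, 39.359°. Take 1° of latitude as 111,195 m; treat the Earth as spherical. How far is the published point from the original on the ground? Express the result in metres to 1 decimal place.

Δlat = 80.86645 − 80.866 = +0.00045°; Δlon = 39.35944 − 39.359 = +0.00044°.
N–S: 0.00045° × 111195 m/° = 50.0378 m.
East–west at this latitude: 0.00044° × 111195 × cos 80.866° ≈ 0.00044 × 17651.5 = 7.76668 m.
Hypotenuse of the two orthogonal shifts: √(50.0378² + 7.76668²) = 50.6369 m.

50.6 metres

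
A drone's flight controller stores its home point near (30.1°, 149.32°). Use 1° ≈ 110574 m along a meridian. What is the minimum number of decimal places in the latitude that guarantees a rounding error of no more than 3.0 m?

One degree of latitude covers 110574 m.
Rounding to N decimal places gives at most 0.5 × 10⁻ᴺ degrees of error, i.e. 0.5 × 10⁻ᴺ × 110574 m.
Setting 55287 × 10⁻ᴺ ≤ 3.0 gives 10ᴺ ≥ 1.843e+04, i.e. N ≥ 4.27.
N = 4 would give 5.53 m (too coarse); N = 5 gives 0.553 m ≤ 3.0 m.

5 decimal places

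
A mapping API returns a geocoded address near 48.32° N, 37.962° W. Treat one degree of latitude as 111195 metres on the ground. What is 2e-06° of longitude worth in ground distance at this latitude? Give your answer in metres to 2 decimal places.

One degree of longitude here spans 111195 × cos 48.32° = 111195 × 0.6650 ≈ 73941.3 m; 2e-06° of that is 0.147883 m.

0.15 metres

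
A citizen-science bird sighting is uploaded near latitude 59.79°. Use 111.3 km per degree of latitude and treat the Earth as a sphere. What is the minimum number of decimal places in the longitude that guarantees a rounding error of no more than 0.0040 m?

At 59.79° one degree of longitude covers 111300 × cos 59.79° ≈ 111300 × 0.5032 ≈ 56002.9 m.
With N decimal places the half-ulp bound is 0.5·10⁻ᴺ°, or 0.5·10⁻ᴺ × 56002.9 m on the ground.
Setting 28001.5 × 10⁻ᴺ ≤ 0.0040 gives 10ᴺ ≥ 7e+06, i.e. N ≥ 6.85.
N = 6 would give 0.028 m (too coarse); N = 7 gives 0.0028 m ≤ 0.0040 m.

7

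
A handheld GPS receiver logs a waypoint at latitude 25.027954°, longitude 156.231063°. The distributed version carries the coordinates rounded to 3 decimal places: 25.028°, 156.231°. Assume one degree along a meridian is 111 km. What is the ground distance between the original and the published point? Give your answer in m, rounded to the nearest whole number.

The latitude changed by -0.000046° and the longitude by +0.000063°.
North–south shift: -0.000046 × 111000 = -5.106 m.
E–W at 25.028°: 0.000063° × 111000 × cos 25.028° = 0.000063 × 111000 × 0.9061 ≈ 6.33637 m.
Hypotenuse of the two orthogonal shifts: √(5.106² + 6.33637²) = 8.13761 m.

8 m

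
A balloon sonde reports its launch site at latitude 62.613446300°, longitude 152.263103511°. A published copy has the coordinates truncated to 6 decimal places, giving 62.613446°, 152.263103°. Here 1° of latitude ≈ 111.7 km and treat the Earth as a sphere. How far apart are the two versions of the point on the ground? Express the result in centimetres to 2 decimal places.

Δlat = 62.613446300 − 62.613446 = +0.000000300°; Δlon = 152.263103511 − 152.263103 = +0.000000511°.
N–S: 0.000000300° × 111700 m/° = 0.03351 m.
East–west at this latitude: 0.000000511° × 111700 × cos 62.6134° ≈ 0.000000511 × 51381 = 0.0262557 m.
Distance: √(0.03351² + 0.0262557²) ≈ 0.0425709 m.
That is 0.0425709 m = 4.2571 cm.

4.26 centimetres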